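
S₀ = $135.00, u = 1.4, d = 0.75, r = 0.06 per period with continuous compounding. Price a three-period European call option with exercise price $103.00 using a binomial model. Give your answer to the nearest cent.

$54.38

Risk-neutral probability p = (e^0.06 − 0.75)/(1.4 − 0.75) = 0.3118/0.6500 = 0.4797
Terminal stock prices: S_uuu = 370.4, S_uud = 198.4, S_udd = 106.3, S_ddd = 56.95
Terminal payoffs (S − K): max(267.4, 0) = 267.4, max(95.45, 0) = 95.45, max(3.312, 0) = 3.312, max(-46.05, 0) = 0
Node uu (S = 264.6): V_uu = e^(−0.06)·[0.4797·267.4400 + 0.5203·95.4500] = 167.5983
Node ud (S = 141.8): V_ud = e^(−0.06)·[0.4797·95.4500 + 0.5203·3.3125] = 44.7483
Node dd (S = 75.94): V_dd = e^(−0.06)·[0.4797·3.3125 + 0.5203·0.0000] = 1.4966
Node u (S = 189): V_u = e^(−0.06)·[0.4797·167.5983 + 0.5203·44.7483] = 97.6472
Node d (S = 101.2): V_d = e^(−0.06)·[0.4797·44.7483 + 0.5203·1.4966] = 20.9510
Node 0 (S = 135): V_0 = e^(−0.06)·[0.4797·97.6472 + 0.5203·20.9510] = 54.3830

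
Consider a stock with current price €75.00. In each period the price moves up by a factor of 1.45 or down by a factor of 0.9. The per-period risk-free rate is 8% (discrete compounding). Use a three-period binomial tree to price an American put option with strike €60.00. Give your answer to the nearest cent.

€1.29

Risk-neutral probability p = (1 + 0.08 − 0.9)/(1.45 − 0.9) = 0.1800/0.5500 = 0.3273
Terminal stock prices: S_uuu = 228.6, S_uud = 141.9, S_udd = 88.09, S_ddd = 54.68
Terminal payoffs (K − S): max(-168.6, 0) = 0, max(-81.92, 0) = 0, max(-28.09, 0) = 0, max(5.325, 0) = 5.325
Node uu (S = 157.7): continuation = 1/1.08·[0.3273·0.0000 + 0.6727·0.0000] = 0.0000; exercise value = 0.0000 ≤ continuation, so V_uu = 0.0000
Node ud (S = 97.88): continuation = 1/1.08·[0.3273·0.0000 + 0.6727·0.0000] = 0.0000; exercise value = 0.0000 ≤ continuation, so V_ud = 0.0000
Node dd (S = 60.75): continuation = 1/1.08·[0.3273·0.0000 + 0.6727·5.3250] = 3.3169; exercise value = 0.0000 ≤ continuation, so V_dd = 3.3169
Node u (S = 108.8): continuation = 1/1.08·[0.3273·0.0000 + 0.6727·0.0000] = 0.0000; exercise value = 0.0000 ≤ continuation, so V_u = 0.0000
Node d (S = 67.5): continuation = 1/1.08·[0.3273·0.0000 + 0.6727·3.3169] = 2.0661; exercise value = 0.0000 ≤ continuation, so V_d = 2.0661
Node 0 (S = 75): continuation = 1/1.08·[0.3273·0.0000 + 0.6727·2.0661] = 1.2870; exercise value = 0.0000 ≤ continuation, so V_0 = 1.2870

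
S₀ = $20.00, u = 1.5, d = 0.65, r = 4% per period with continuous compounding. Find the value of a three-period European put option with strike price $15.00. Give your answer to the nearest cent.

$2.16

Risk-neutral probability p = (e^0.04 − 0.65)/(1.5 − 0.65) = 0.3908/0.8500 = 0.4598
Terminal stock prices: S_uuu = 67.5, S_uud = 29.25, S_udd = 12.68, S_ddd = 5.492
Terminal payoffs (K − S): max(-52.5, 0) = 0, max(-14.25, 0) = 0, max(2.325, 0) = 2.325, max(9.508, 0) = 9.508
Node uu (S = 45): V_uu = e^(−0.04)·[0.4598·0.0000 + 0.5402·0.0000] = 0.0000
Node ud (S = 19.5): V_ud = e^(−0.04)·[0.4598·0.0000 + 0.5402·2.3250] = 1.2068
Node dd (S = 8.45): V_dd = e^(−0.04)·[0.4598·2.3250 + 0.5402·9.5075] = 5.9618
Node u (S = 30): V_u = e^(−0.04)·[0.4598·0.0000 + 0.5402·1.2068] = 0.6264
Node d (S = 13): V_d = e^(−0.04)·[0.4598·1.2068 + 0.5402·5.9618] = 3.6275
Node 0 (S = 20): V_0 = e^(−0.04)·[0.4598·0.6264 + 0.5402·3.6275] = 2.1595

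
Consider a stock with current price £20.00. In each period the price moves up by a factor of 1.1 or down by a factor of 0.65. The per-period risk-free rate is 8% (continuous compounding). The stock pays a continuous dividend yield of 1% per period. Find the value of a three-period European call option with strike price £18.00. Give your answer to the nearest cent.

£5.61

Per-period risk-free factor R = e^0.08 = 1.0833; dividend-adjusted growth = e^(0.08−0.01) = 1.0725.
Risk-neutral probability p = (1.0725 − 0.65)/(1.1 − 0.65) = 0.4225/0.4500 = 0.9389
Terminal stock prices: S_uuu = 26.62, S_uud = 15.73, S_udd = 9.295, S_ddd = 5.492
Terminal payoffs (S − K): max(8.62, 0) = 8.62, max(-2.27, 0) = 0, max(-8.705, 0) = 0, max(-12.51, 0) = 0
Node uu (S = 24.2): V_uu = e^(−0.08)·[0.9389·8.6200 + 0.0611·0.0000] = 7.4711
Node ud (S = 14.3): V_ud = e^(−0.08)·[0.9389·0.0000 + 0.0611·0.0000] = 0.0000
Node dd (S = 8.45): V_dd = e^(−0.08)·[0.9389·0.0000 + 0.0611·0.0000] = 0.0000
Node u (S = 22): V_u = e^(−0.08)·[0.9389·7.4711 + 0.0611·0.0000] = 6.4754
Node d (S = 13): V_d = e^(−0.08)·[0.9389·0.0000 + 0.0611·0.0000] = 0.0000
Node 0 (S = 20): V_0 = e^(−0.08)·[0.9389·6.4754 + 0.0611·0.0000] = 5.6123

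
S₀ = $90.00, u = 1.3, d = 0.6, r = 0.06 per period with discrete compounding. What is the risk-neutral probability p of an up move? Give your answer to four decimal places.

p = 0.6571

Risk-neutral probability p = (1 + 0.06 − 0.6)/(1.3 − 0.6) = 0.4600/0.7000 = 0.6571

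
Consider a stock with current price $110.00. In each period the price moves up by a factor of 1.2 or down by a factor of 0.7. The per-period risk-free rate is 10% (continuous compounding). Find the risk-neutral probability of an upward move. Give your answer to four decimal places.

Risk-neutral probability p = (e^0.1 − 0.7)/(1.2 − 0.7) = 0.4052/0.5000 = 0.8103

p = 0.8103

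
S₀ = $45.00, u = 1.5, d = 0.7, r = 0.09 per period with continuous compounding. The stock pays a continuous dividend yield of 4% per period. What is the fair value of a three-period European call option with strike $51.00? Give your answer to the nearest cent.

Per-period risk-free factor R = e^0.09 = 1.0942; dividend-adjusted growth = e^(0.09−0.04) = 1.0513.
Risk-neutral probability p = (1.0513 − 0.7)/(1.5 − 0.7) = 0.3513/0.8000 = 0.4391
Terminal stock prices: S_uuu = 151.9, S_uud = 70.88, S_udd = 33.07, S_ddd = 15.43
Terminal payoffs (S − K): max(100.9, 0) = 100.9, max(19.88, 0) = 19.88, max(-17.93, 0) = 0, max(-35.57, 0) = 0
Node uu (S = 101.2): V_uu = e^(−0.09)·[0.4391·100.8750 + 0.5609·19.8750] = 50.6694
Node ud (S = 47.25): V_ud = e^(−0.09)·[0.4391·19.8750 + 0.5609·0.0000] = 7.9758
Node dd (S = 22.05): V_dd = e^(−0.09)·[0.4391·0.0000 + 0.5609·0.0000] = 0.0000
Node u (S = 67.5): V_u = e^(−0.09)·[0.4391·50.6694 + 0.5609·7.9758] = 24.4222
Node d (S = 31.5): V_d = e^(−0.09)·[0.4391·7.9758 + 0.5609·0.0000] = 3.2007
Node 0 (S = 45): V_0 = e^(−0.09)·[0.4391·24.4222 + 0.5609·3.2007] = 11.4413

$11.44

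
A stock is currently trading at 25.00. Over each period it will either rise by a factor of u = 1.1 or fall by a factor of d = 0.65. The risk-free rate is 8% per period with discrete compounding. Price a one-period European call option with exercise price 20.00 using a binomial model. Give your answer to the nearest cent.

6.64

Risk-neutral probability p = (1 + 0.08 − 0.65)/(1.1 − 0.65) = 0.4300/0.4500 = 0.9556
Terminal stock prices: S_u = 27.5, S_d = 16.25
Terminal payoffs (S − K): max(7.5, 0) = 7.5, max(-3.75, 0) = 0
Node 0 (S = 25): V_0 = 1/1.08·[0.9556·7.5000 + 0.0444·0.0000] = 6.6358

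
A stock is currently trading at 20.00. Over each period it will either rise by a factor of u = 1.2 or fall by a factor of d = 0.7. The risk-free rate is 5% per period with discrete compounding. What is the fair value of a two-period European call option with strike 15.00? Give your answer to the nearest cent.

Risk-neutral probability p = (1 + 0.05 − 0.7)/(1.2 − 0.7) = 0.3500/0.5000 = 0.7000
Terminal stock prices: S_uu = 28.8, S_ud = 16.8, S_dd = 9.8
Terminal payoffs (S − K): max(13.8, 0) = 13.8, max(1.8, 0) = 1.8, max(-5.2, 0) = 0
Node u (S = 24): V_u = 1/1.05·[0.7000·13.8000 + 0.3000·1.8000] = 9.7143
Node d (S = 14): V_d = 1/1.05·[0.7000·1.8000 + 0.3000·0.0000] = 1.2000
Node 0 (S = 20): V_0 = 1/1.05·[0.7000·9.7143 + 0.3000·1.2000] = 6.8190

6.82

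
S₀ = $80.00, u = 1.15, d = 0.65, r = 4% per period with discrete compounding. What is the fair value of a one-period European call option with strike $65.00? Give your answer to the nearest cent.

$20.25

Risk-neutral probability p = (1 + 0.04 − 0.65)/(1.15 − 0.65) = 0.3900/0.5000 = 0.7800
Terminal stock prices: S_u = 92, S_d = 52
Terminal payoffs (S − K): max(27, 0) = 27, max(-13, 0) = 0
Node 0 (S = 80): V_0 = 1/1.04·[0.7800·27.0000 + 0.2200·0.0000] = 20.2500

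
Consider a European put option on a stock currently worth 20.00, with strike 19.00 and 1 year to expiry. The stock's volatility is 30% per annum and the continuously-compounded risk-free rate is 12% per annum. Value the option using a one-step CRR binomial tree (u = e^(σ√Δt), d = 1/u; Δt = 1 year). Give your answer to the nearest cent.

CRR parameters: u = e^(σ√Δt) = e^(0.3·√1) = 1.3499, d = 1/u = 0.7408
Per-period rate: rΔt = 0.12·1 = 0.12, so R = e^0.12 = 1.1275
Risk-neutral probability p = (e^0.12 − 0.7408)/(1.3499 − 0.7408) = 0.3867/0.6090 = 0.6349
Terminal stock prices: S_u = 27, S_d = 14.82
Terminal payoffs (K − S): max(-7.997, 0) = 0, max(4.184, 0) = 4.184
Node 0 (S = 20): V_0 = e^(−0.12)·[0.6349·0.0000 + 0.3651·4.1836] = 1.3547

1.35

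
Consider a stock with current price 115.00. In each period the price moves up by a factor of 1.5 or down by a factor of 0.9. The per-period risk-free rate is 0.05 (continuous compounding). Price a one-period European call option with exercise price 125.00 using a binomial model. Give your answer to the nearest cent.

11.39

Risk-neutral probability p = (e^0.05 − 0.9)/(1.5 − 0.9) = 0.1513/0.6000 = 0.2521
Terminal stock prices: S_u = 172.5, S_d = 103.5
Terminal payoffs (S − K): max(47.5, 0) = 47.5, max(-21.5, 0) = 0
Node 0 (S = 115): V_0 = e^(−0.05)·[0.2521·47.5000 + 0.7479·0.0000] = 11.3916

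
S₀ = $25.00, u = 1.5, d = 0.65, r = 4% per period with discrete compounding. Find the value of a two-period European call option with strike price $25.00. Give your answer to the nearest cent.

Risk-neutral probability p = (1 + 0.04 − 0.65)/(1.5 − 0.65) = 0.3900/0.8500 = 0.4588
Terminal stock prices: S_uu = 56.25, S_ud = 24.38, S_dd = 10.56
Terminal payoffs (S − K): max(31.25, 0) = 31.25, max(-0.625, 0) = 0, max(-14.44, 0) = 0
Node u (S = 37.5): V_u = 1/1.04·[0.4588·31.2500 + 0.5412·0.0000] = 13.7868
Node d (S = 16.25): V_d = 1/1.04·[0.4588·0.0000 + 0.5412·0.0000] = 0.0000
Node 0 (S = 25): V_0 = 1/1.04·[0.4588·13.7868 + 0.5412·0.0000] = 6.0824

$6.08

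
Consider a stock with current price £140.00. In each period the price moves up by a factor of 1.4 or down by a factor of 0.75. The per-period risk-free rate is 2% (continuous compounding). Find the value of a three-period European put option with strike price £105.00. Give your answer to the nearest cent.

Risk-neutral probability p = (e^0.02 − 0.75)/(1.4 − 0.75) = 0.2702/0.6500 = 0.4157
Terminal stock prices: S_uuu = 384.2, S_uud = 205.8, S_udd = 110.2, S_ddd = 59.06
Terminal payoffs (K − S): max(-279.2, 0) = 0, max(-100.8, 0) = 0, max(-5.25, 0) = 0, max(45.94, 0) = 45.94
Node uu (S = 274.4): V_uu = e^(−0.02)·[0.4157·0.0000 + 0.5843·0.0000] = 0.0000
Node ud (S = 147): V_ud = e^(−0.02)·[0.4157·0.0000 + 0.5843·0.0000] = 0.0000
Node dd (S = 78.75): V_dd = e^(−0.02)·[0.4157·0.0000 + 0.5843·45.9375] = 26.3100
Node u (S = 196): V_u = e^(−0.02)·[0.4157·0.0000 + 0.5843·0.0000] = 0.0000
Node d (S = 105): V_d = e^(−0.02)·[0.4157·0.0000 + 0.5843·26.3100] = 15.0687
Node 0 (S = 140): V_0 = e^(−0.02)·[0.4157·0.0000 + 0.5843·15.0687] = 8.6304

£8.63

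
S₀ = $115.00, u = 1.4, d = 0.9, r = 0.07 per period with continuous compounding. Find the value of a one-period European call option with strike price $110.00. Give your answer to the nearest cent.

$16.41

Risk-neutral probability p = (e^0.07 − 0.9)/(1.4 − 0.9) = 0.1725/0.5000 = 0.3450
Terminal stock prices: S_u = 161, S_d = 103.5
Terminal payoffs (S − K): max(51, 0) = 51, max(-6.5, 0) = 0
Node 0 (S = 115): V_0 = e^(−0.07)·[0.3450·51.0000 + 0.6550·0.0000] = 16.4062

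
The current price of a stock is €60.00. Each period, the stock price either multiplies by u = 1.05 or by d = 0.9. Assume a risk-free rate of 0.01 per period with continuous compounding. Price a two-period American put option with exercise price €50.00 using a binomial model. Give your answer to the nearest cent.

Risk-neutral probability p = (e^0.01 − 0.9)/(1.05 − 0.9) = 0.1101/0.1500 = 0.7337
Terminal stock prices: S_uu = 66.15, S_ud = 56.7, S_dd = 48.6
Terminal payoffs (K − S): max(-16.15, 0) = 0, max(-6.7, 0) = 0, max(1.4, 0) = 1.4
Node u (S = 63): continuation = e^(−0.01)·[0.7337·0.0000 + 0.2663·0.0000] = 0.0000; exercise value = 0.0000 ≤ continuation, so V_u = 0.0000
Node d (S = 54): continuation = e^(−0.01)·[0.7337·0.0000 + 0.2663·1.4000] = 0.3692; exercise value = 0.0000 ≤ continuation, so V_d = 0.3692
Node 0 (S = 60): continuation = e^(−0.01)·[0.7337·0.0000 + 0.2663·0.3692] = 0.0973; exercise value = 0.0000 ≤ continuation, so V_0 = 0.0973

€0.10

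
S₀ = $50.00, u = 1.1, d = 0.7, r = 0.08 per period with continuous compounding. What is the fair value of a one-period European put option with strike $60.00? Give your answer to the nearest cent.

$5.39

Risk-neutral probability p = (e^0.08 − 0.7)/(1.1 − 0.7) = 0.3833/0.4000 = 0.9582
Terminal stock prices: S_u = 55, S_d = 35
Terminal payoffs (K − S): max(5, 0) = 5, max(25, 0) = 25
Node 0 (S = 50): V_0 = e^(−0.08)·[0.9582·5.0000 + 0.0418·25.0000] = 5.3870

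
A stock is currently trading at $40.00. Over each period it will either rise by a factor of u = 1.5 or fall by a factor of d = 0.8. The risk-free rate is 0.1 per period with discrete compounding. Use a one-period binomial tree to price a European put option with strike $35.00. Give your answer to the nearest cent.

$1.56

Risk-neutral probability p = (1 + 0.1 − 0.8)/(1.5 − 0.8) = 0.3000/0.7000 = 0.4286
Terminal stock prices: S_u = 60, S_d = 32
Terminal payoffs (K − S): max(-25, 0) = 0, max(3, 0) = 3
Node 0 (S = 40): V_0 = 1/1.1·[0.4286·0.0000 + 0.5714·3.0000] = 1.5584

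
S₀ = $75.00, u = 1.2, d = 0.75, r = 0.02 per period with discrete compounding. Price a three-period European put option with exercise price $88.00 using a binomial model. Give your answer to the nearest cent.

Risk-neutral probability p = (1 + 0.02 − 0.75)/(1.2 − 0.75) = 0.2700/0.4500 = 0.6000
Terminal stock prices: S_uuu = 129.6, S_uud = 81, S_udd = 50.62, S_ddd = 31.64
Terminal payoffs (K − S): max(-41.6, 0) = 0, max(7, 0) = 7, max(37.38, 0) = 37.38, max(56.36, 0) = 56.36
Node uu (S = 108): V_uu = 1/1.02·[0.6000·0.0000 + 0.4000·7.0000] = 2.7451
Node ud (S = 67.5): V_ud = 1/1.02·[0.6000·7.0000 + 0.4000·37.3750] = 18.7745
Node dd (S = 42.19): V_dd = 1/1.02·[0.6000·37.3750 + 0.4000·56.3594] = 44.0870
Node u (S = 90): V_u = 1/1.02·[0.6000·2.7451 + 0.4000·18.7745] = 8.9773
Node d (S = 56.25): V_d = 1/1.02·[0.6000·18.7745 + 0.4000·44.0870] = 28.3329
Node 0 (S = 75): V_0 = 1/1.02·[0.6000·8.9773 + 0.4000·28.3329] = 16.3917

$16.39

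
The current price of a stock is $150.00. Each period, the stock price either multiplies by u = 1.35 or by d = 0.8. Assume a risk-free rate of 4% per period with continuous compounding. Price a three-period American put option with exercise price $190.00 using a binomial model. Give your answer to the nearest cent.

Risk-neutral probability p = (e^0.04 − 0.8)/(1.35 − 0.8) = 0.2408/0.5500 = 0.4378
Terminal stock prices: S_uuu = 369.1, S_uud = 218.7, S_udd = 129.6, S_ddd = 76.8
Terminal payoffs (K − S): max(-179.1, 0) = 0, max(-28.7, 0) = 0, max(60.4, 0) = 60.4, max(113.2, 0) = 113.2
Node uu (S = 273.4): continuation = e^(−0.04)·[0.4378·0.0000 + 0.5622·0.0000] = 0.0000; exercise value = 0.0000 ≤ continuation, so V_uu = 0.0000
Node ud (S = 162): continuation = e^(−0.04)·[0.4378·0.0000 + 0.5622·60.4000] = 32.6232; exercise value = 28.0000 ≤ continuation, so V_ud = 32.6232
Node dd (S = 96): continuation = e^(−0.04)·[0.4378·60.4000 + 0.5622·113.2000] = 86.5500; exercise value = 94.0000 > continuation, so V_dd = 94.0000 (exercise)
Node u (S = 202.5): continuation = e^(−0.04)·[0.4378·0.0000 + 0.5622·32.6232] = 17.6204; exercise value = 0.0000 ≤ continuation, so V_u = 17.6204
Node d (S = 120): continuation = e^(−0.04)·[0.4378·32.6232 + 0.5622·94.0000] = 64.4948; exercise value = 70.0000 > continuation, so V_d = 70.0000 (exercise)
Node 0 (S = 150): continuation = e^(−0.04)·[0.4378·17.6204 + 0.5622·70.0000] = 45.2208; exercise value = 40.0000 ≤ continuation, so V_0 = 45.2208

$45.22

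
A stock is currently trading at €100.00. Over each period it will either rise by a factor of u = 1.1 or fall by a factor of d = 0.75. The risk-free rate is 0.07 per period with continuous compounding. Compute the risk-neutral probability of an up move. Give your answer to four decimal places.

p = 0.9215

Risk-neutral probability p = (e^0.07 − 0.75)/(1.1 − 0.75) = 0.3225/0.3500 = 0.9215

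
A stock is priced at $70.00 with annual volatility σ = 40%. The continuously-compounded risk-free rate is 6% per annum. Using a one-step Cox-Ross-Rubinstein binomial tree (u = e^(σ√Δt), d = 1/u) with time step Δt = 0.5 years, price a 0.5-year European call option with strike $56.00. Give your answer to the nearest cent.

CRR parameters: u = e^(σ√Δt) = e^(0.4·√0.5) = 1.3269, d = 1/u = 0.7536
Per-period rate: rΔt = 0.06·0.5 = 0.03, so R = e^0.03 = 1.0305
Risk-neutral probability p = (e^0.03 − 0.7536)/(1.3269 − 0.7536) = 0.2768/0.5733 = 0.4829
Terminal stock prices: S_u = 92.88, S_d = 52.75
Terminal payoffs (S − K): max(36.88, 0) = 36.88, max(-3.245, 0) = 0
Node 0 (S = 70): V_0 = e^(−0.03)·[0.4829·36.8828 + 0.5171·0.0000] = 17.2837

$17.28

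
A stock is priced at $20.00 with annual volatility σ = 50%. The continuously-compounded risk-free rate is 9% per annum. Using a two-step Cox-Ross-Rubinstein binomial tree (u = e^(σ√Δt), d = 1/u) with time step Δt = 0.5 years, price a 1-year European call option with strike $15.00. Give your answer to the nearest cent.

CRR parameters: u = e^(σ√Δt) = e^(0.5·√0.5) = 1.4241, d = 1/u = 0.7022
Per-period rate: rΔt = 0.09·0.5 = 0.045, so R = e^0.045 = 1.0460
Risk-neutral probability p = (e^0.045 − 0.7022)/(1.4241 − 0.7022) = 0.3438/0.7219 = 0.4763
Terminal stock prices: S_uu = 40.56, S_ud = 20, S_dd = 9.861
Terminal payoffs (S − K): max(25.56, 0) = 25.56, max(5, 0) = 5, max(-5.139, 0) = 0
Node u (S = 28.48): V_u = e^(−0.045)·[0.4763·25.5623 + 0.5237·5.0000] = 14.1424
Node d (S = 14.04): V_d = e^(−0.045)·[0.4763·5.0000 + 0.5237·0.0000] = 2.2766
Node 0 (S = 20): V_0 = e^(−0.045)·[0.4763·14.1424 + 0.5237·2.2766] = 7.5792

$7.58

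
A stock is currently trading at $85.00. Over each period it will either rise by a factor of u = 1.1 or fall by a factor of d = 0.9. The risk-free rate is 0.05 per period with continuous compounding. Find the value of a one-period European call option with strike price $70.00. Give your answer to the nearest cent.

Risk-neutral probability p = (e^0.05 − 0.9)/(1.1 − 0.9) = 0.1513/0.2000 = 0.7564
Terminal stock prices: S_u = 93.5, S_d = 76.5
Terminal payoffs (S − K): max(23.5, 0) = 23.5, max(6.5, 0) = 6.5
Node 0 (S = 85): V_0 = e^(−0.05)·[0.7564·23.5000 + 0.2436·6.5000] = 18.4139

$18.41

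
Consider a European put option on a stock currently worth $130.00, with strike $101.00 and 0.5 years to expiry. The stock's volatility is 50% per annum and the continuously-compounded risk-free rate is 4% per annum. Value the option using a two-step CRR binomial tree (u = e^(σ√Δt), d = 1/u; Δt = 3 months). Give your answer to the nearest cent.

CRR parameters: u = e^(σ√Δt) = e^(0.5·√0.25) = 1.2840, d = 1/u = 0.7788
Per-period rate: rΔt = 0.04·0.25 = 0.01, so R = e^0.01 = 1.0101
Risk-neutral probability p = (e^0.01 − 0.7788)/(1.2840 − 0.7788) = 0.2312/0.5052 = 0.4577
Terminal stock prices: S_uu = 214.3, S_ud = 130, S_dd = 78.85
Terminal payoffs (K − S): max(-113.3, 0) = 0, max(-29, 0) = 0, max(22.15, 0) = 22.15
Node u (S = 166.9): V_u = e^(−0.01)·[0.4577·0.0000 + 0.5423·0.0000] = 0.0000
Node d (S = 101.2): V_d = e^(−0.01)·[0.4577·0.0000 + 0.5423·22.1510] = 11.8926
Node 0 (S = 130): V_0 = e^(−0.01)·[0.4577·0.0000 + 0.5423·11.8926] = 6.3850

$6.39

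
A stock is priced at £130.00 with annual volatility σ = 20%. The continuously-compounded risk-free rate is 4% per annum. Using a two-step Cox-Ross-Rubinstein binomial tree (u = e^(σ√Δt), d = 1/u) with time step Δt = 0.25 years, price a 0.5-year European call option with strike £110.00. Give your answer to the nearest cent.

£22.97

CRR parameters: u = e^(σ√Δt) = e^(0.2·√0.25) = 1.1052, d = 1/u = 0.9048
Per-period rate: rΔt = 0.04·0.25 = 0.01, so R = e^0.01 = 1.0101
Risk-neutral probability p = (e^0.01 − 0.9048)/(1.1052 − 0.9048) = 0.1052/0.2003 = 0.5252
Terminal stock prices: S_uu = 158.8, S_ud = 130, S_dd = 106.4
Terminal payoffs (S − K): max(48.78, 0) = 48.78, max(20, 0) = 20, max(-3.565, 0) = 0
Node u (S = 143.7): V_u = e^(−0.01)·[0.5252·48.7824 + 0.4748·20.0000] = 34.7667
Node d (S = 117.6): V_d = e^(−0.01)·[0.5252·20.0000 + 0.4748·0.0000] = 10.3992
Node 0 (S = 130): V_0 = e^(−0.01)·[0.5252·34.7667 + 0.4748·10.3992] = 22.9659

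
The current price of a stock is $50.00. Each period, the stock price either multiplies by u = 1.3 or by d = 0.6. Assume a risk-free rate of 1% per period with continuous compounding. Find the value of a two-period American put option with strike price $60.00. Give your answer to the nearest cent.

$17.30

Risk-neutral probability p = (e^0.01 − 0.6)/(1.3 − 0.6) = 0.4101/0.7000 = 0.5858
Terminal stock prices: S_uu = 84.5, S_ud = 39, S_dd = 18
Terminal payoffs (K − S): max(-24.5, 0) = 0, max(21, 0) = 21, max(42, 0) = 42
Node u (S = 65): continuation = e^(−0.01)·[0.5858·0.0000 + 0.4142·21.0000] = 8.6119; exercise value = 0.0000 ≤ continuation, so V_u = 8.6119
Node d (S = 30): continuation = e^(−0.01)·[0.5858·21.0000 + 0.4142·42.0000] = 29.4030; exercise value = 30.0000 > continuation, so V_d = 30.0000 (exercise)
Node 0 (S = 50): continuation = e^(−0.01)·[0.5858·8.6119 + 0.4142·30.0000] = 17.2973; exercise value = 10.0000 ≤ continuation, so V_0 = 17.2973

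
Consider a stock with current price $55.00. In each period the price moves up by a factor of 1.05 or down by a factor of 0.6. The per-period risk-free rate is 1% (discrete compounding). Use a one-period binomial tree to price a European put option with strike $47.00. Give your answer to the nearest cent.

$1.23

Risk-neutral probability p = (1 + 0.01 − 0.6)/(1.05 − 0.6) = 0.4100/0.4500 = 0.9111
Terminal stock prices: S_u = 57.75, S_d = 33
Terminal payoffs (K − S): max(-10.75, 0) = 0, max(14, 0) = 14
Node 0 (S = 55): V_0 = 1/1.01·[0.9111·0.0000 + 0.0889·14.0000] = 1.2321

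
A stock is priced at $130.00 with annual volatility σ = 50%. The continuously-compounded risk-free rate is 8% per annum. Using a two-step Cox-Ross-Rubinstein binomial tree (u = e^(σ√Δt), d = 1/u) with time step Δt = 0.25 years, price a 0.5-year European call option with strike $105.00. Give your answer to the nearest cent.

CRR parameters: u = e^(σ√Δt) = e^(0.5·√0.25) = 1.2840, d = 1/u = 0.7788
Per-period rate: rΔt = 0.08·0.25 = 0.02, so R = e^0.02 = 1.0202
Risk-neutral probability p = (e^0.02 − 0.7788)/(1.2840 − 0.7788) = 0.2414/0.5052 = 0.4778
Terminal stock prices: S_uu = 214.3, S_ud = 130, S_dd = 78.85
Terminal payoffs (S − K): max(109.3, 0) = 109.3, max(25, 0) = 25, max(-26.15, 0) = 0
Node u (S = 166.9): V_u = e^(−0.02)·[0.4778·109.3338 + 0.5222·25.0000] = 64.0024
Node d (S = 101.2): V_d = e^(−0.02)·[0.4778·25.0000 + 0.5222·0.0000] = 11.7087
Node 0 (S = 130): V_0 = e^(−0.02)·[0.4778·64.0024 + 0.5222·11.7087] = 35.9685

$35.97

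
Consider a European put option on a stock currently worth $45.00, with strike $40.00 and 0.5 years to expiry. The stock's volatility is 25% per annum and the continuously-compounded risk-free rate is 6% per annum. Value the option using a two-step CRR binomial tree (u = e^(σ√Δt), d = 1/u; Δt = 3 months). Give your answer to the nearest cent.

$1.07

CRR parameters: u = e^(σ√Δt) = e^(0.25·√0.25) = 1.1331, d = 1/u = 0.8825
Per-period rate: rΔt = 0.06·0.25 = 0.015, so R = e^0.015 = 1.0151
Risk-neutral probability p = (e^0.015 − 0.8825)/(1.1331 − 0.8825) = 0.1326/0.2507 = 0.5291
Terminal stock prices: S_uu = 57.78, S_ud = 45, S_dd = 35.05
Terminal payoffs (K − S): max(-17.78, 0) = 0, max(-5, 0) = 0, max(4.954, 0) = 4.954
Node u (S = 50.99): V_u = e^(−0.015)·[0.5291·0.0000 + 0.4709·0.0000] = 0.0000
Node d (S = 39.71): V_d = e^(−0.015)·[0.5291·0.0000 + 0.4709·4.9540] = 2.2982
Node 0 (S = 45): V_0 = e^(−0.015)·[0.5291·0.0000 + 0.4709·2.2982] = 1.0661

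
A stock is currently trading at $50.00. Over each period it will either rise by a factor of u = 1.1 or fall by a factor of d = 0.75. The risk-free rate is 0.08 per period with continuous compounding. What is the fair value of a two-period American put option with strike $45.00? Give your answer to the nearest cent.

Risk-neutral probability p = (e^0.08 − 0.75)/(1.1 − 0.75) = 0.3333/0.3500 = 0.9522
Terminal stock prices: S_uu = 60.5, S_ud = 41.25, S_dd = 28.12
Terminal payoffs (K − S): max(-15.5, 0) = 0, max(3.75, 0) = 3.75, max(16.88, 0) = 16.88
Node u (S = 55): continuation = e^(−0.08)·[0.9522·0.0000 + 0.0478·3.7500] = 0.1653; exercise value = 0.0000 ≤ continuation, so V_u = 0.1653
Node d (S = 37.5): continuation = e^(−0.08)·[0.9522·3.7500 + 0.0478·16.8750] = 4.0402; exercise value = 7.5000 > continuation, so V_d = 7.5000 (exercise)
Node 0 (S = 50): continuation = e^(−0.08)·[0.9522·0.1653 + 0.0478·7.5000] = 0.4759; exercise value = 0.0000 ≤ continuation, so V_0 = 0.4759

$0.48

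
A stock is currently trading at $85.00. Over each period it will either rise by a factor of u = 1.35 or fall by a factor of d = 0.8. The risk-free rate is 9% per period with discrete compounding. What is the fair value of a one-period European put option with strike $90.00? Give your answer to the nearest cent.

$9.54

Risk-neutral probability p = (1 + 0.09 − 0.8)/(1.35 − 0.8) = 0.2900/0.5500 = 0.5273
Terminal stock prices: S_u = 114.8, S_d = 68
Terminal payoffs (K − S): max(-24.75, 0) = 0, max(22, 0) = 22
Node 0 (S = 85): V_0 = 1/1.09·[0.5273·0.0000 + 0.4727·22.0000] = 9.5413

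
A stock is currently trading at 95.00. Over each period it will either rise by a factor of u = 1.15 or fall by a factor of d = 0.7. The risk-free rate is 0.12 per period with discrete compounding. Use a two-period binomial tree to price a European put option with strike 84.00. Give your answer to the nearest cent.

Risk-neutral probability p = (1 + 0.12 − 0.7)/(1.15 − 0.7) = 0.4200/0.4500 = 0.9333
Terminal stock prices: S_uu = 125.6, S_ud = 76.47, S_dd = 46.55
Terminal payoffs (K − S): max(-41.64, 0) = 0, max(7.525, 0) = 7.525, max(37.45, 0) = 37.45
Node u (S = 109.2): V_u = 1/1.12·[0.9333·0.0000 + 0.0667·7.5250] = 0.4479
Node d (S = 66.5): V_d = 1/1.12·[0.9333·7.5250 + 0.0667·37.4500] = 8.5000
Node 0 (S = 95): V_0 = 1/1.12·[0.9333·0.4479 + 0.0667·8.5000] = 0.8792

0.88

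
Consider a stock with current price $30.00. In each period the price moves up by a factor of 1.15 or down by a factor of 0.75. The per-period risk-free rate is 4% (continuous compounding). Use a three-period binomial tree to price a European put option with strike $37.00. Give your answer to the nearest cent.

$5.76

Risk-neutral probability p = (e^0.04 − 0.75)/(1.15 − 0.75) = 0.2908/0.4000 = 0.7270
Terminal stock prices: S_uuu = 45.63, S_uud = 29.76, S_udd = 19.41, S_ddd = 12.66
Terminal payoffs (K − S): max(-8.626, 0) = 0, max(7.244, 0) = 7.244, max(17.59, 0) = 17.59, max(24.34, 0) = 24.34
Node uu (S = 39.67): V_uu = e^(−0.04)·[0.7270·0.0000 + 0.2730·7.2438] = 1.8998
Node ud (S = 25.88): V_ud = e^(−0.04)·[0.7270·7.2438 + 0.2730·17.5938] = 9.6742
Node dd (S = 16.88): V_dd = e^(−0.04)·[0.7270·17.5938 + 0.2730·24.3438] = 18.6742
Node u (S = 34.5): V_u = e^(−0.04)·[0.7270·1.8998 + 0.2730·9.6742] = 3.8643
Node d (S = 22.5): V_d = e^(−0.04)·[0.7270·9.6742 + 0.2730·18.6742] = 11.6553
Node 0 (S = 30): V_0 = e^(−0.04)·[0.7270·3.8643 + 0.2730·11.6553] = 5.7561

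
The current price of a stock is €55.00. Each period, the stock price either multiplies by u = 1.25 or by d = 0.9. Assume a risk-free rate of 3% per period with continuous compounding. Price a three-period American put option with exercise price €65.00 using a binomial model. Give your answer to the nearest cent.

Risk-neutral probability p = (e^0.03 − 0.9)/(1.25 − 0.9) = 0.1305/0.3500 = 0.3727
Terminal stock prices: S_uuu = 107.4, S_uud = 77.34, S_udd = 55.69, S_ddd = 40.1
Terminal payoffs (K − S): max(-42.42, 0) = 0, max(-12.34, 0) = 0, max(9.312, 0) = 9.312, max(24.9, 0) = 24.9
Node uu (S = 85.94): continuation = e^(−0.03)·[0.3727·0.0000 + 0.6273·0.0000] = 0.0000; exercise value = 0.0000 ≤ continuation, so V_uu = 0.0000
Node ud (S = 61.88): continuation = e^(−0.03)·[0.3727·0.0000 + 0.6273·9.3125] = 5.6688; exercise value = 3.1250 ≤ continuation, so V_ud = 5.6688
Node dd (S = 44.55): continuation = e^(−0.03)·[0.3727·9.3125 + 0.6273·24.9050] = 18.5290; exercise value = 20.4500 > continuation, so V_dd = 20.4500 (exercise)
Node u (S = 68.75): continuation = e^(−0.03)·[0.3727·0.0000 + 0.6273·5.6688] = 3.4508; exercise value = 0.0000 ≤ continuation, so V_u = 3.4508
Node d (S = 49.5): continuation = e^(−0.03)·[0.3727·5.6688 + 0.6273·20.4500] = 14.4991; exercise value = 15.5000 > continuation, so V_d = 15.5000 (exercise)
Node 0 (S = 55): continuation = e^(−0.03)·[0.3727·3.4508 + 0.6273·15.5000] = 10.6836; exercise value = 10.0000 ≤ continuation, so V_0 = 10.6836

€10.68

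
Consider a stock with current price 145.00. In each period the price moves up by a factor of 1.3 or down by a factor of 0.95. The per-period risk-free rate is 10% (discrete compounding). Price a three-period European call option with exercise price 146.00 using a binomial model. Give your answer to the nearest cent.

Risk-neutral probability p = (1 + 0.1 − 0.95)/(1.3 − 0.95) = 0.1500/0.3500 = 0.4286
Terminal stock prices: S_uuu = 318.6, S_uud = 232.8, S_udd = 170.1, S_ddd = 124.3
Terminal payoffs (S − K): max(172.6, 0) = 172.6, max(86.8, 0) = 86.8, max(24.12, 0) = 24.12, max(-21.68, 0) = 0
Node uu (S = 245.1): V_uu = 1/1.1·[0.4286·172.5650 + 0.5714·86.7975] = 112.3227
Node ud (S = 179.1): V_ud = 1/1.1·[0.4286·86.7975 + 0.5714·24.1213] = 46.3477
Node dd (S = 130.9): V_dd = 1/1.1·[0.4286·24.1213 + 0.5714·0.0000] = 9.3979
Node u (S = 188.5): V_u = 1/1.1·[0.4286·112.3227 + 0.5714·46.3477] = 67.8388
Node d (S = 137.8): V_d = 1/1.1·[0.4286·46.3477 + 0.5714·9.3979] = 22.9396
Node 0 (S = 145): V_0 = 1/1.1·[0.4286·67.8388 + 0.5714·22.9396] = 38.3474

38.35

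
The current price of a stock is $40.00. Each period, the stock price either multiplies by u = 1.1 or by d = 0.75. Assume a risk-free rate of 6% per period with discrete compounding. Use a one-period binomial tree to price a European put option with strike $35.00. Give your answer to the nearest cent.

$0.54

Risk-neutral probability p = (1 + 0.06 − 0.75)/(1.1 − 0.75) = 0.3100/0.3500 = 0.8857
Terminal stock prices: S_u = 44, S_d = 30
Terminal payoffs (K − S): max(-9, 0) = 0, max(5, 0) = 5
Node 0 (S = 40): V_0 = 1/1.06·[0.8857·0.0000 + 0.1143·5.0000] = 0.5391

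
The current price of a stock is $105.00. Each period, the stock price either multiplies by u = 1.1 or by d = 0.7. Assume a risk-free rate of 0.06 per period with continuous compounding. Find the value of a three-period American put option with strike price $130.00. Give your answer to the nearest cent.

$25.00

Risk-neutral probability p = (e^0.06 − 0.7)/(1.1 − 0.7) = 0.3618/0.4000 = 0.9046
Terminal stock prices: S_uuu = 139.8, S_uud = 88.94, S_udd = 56.59, S_ddd = 36.01
Terminal payoffs (K − S): max(-9.755, 0) = 0, max(41.06, 0) = 41.06, max(73.41, 0) = 73.41, max(93.99, 0) = 93.99
Node uu (S = 127.1): continuation = e^(−0.06)·[0.9046·0.0000 + 0.0954·41.0650] = 3.6898; exercise value = 2.9500 ≤ continuation, so V_uu = 3.6898
Node ud (S = 80.85): continuation = e^(−0.06)·[0.9046·41.0650 + 0.0954·73.4050] = 41.5794; exercise value = 49.1500 > continuation, so V_ud = 49.1500 (exercise)
Node dd (S = 51.45): continuation = e^(−0.06)·[0.9046·73.4050 + 0.0954·93.9850] = 70.9794; exercise value = 78.5500 > continuation, so V_dd = 78.5500 (exercise)
Node u (S = 115.5): continuation = e^(−0.06)·[0.9046·3.6898 + 0.0954·49.1500] = 7.5596; exercise value = 14.5000 > continuation, so V_u = 14.5000 (exercise)
Node d (S = 73.5): continuation = e^(−0.06)·[0.9046·49.1500 + 0.0954·78.5500] = 48.9294; exercise value = 56.5000 > continuation, so V_d = 56.5000 (exercise)
Node 0 (S = 105): continuation = e^(−0.06)·[0.9046·14.5000 + 0.0954·56.5000] = 17.4294; exercise value = 25.0000 > continuation, so V_0 = 25.0000 (exercise)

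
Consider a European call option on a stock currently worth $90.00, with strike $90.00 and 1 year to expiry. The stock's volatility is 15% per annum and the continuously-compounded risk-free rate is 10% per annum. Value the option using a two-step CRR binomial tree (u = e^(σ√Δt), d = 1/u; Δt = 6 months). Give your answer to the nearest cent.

CRR parameters: u = e^(σ√Δt) = e^(0.15·√0.5) = 1.1119, d = 1/u = 0.8994
Per-period rate: rΔt = 0.1·0.5 = 0.05, so R = e^0.05 = 1.0513
Risk-neutral probability p = (e^0.05 − 0.8994)/(1.1119 − 0.8994) = 0.1519/0.2125 = 0.7148
Terminal stock prices: S_uu = 111.3, S_ud = 90, S_dd = 72.8
Terminal payoffs (S − K): max(21.27, 0) = 21.27, max(0, 0) = 0, max(-17.2, 0) = 0
Node u (S = 100.1): V_u = e^(−0.05)·[0.7148·21.2680 + 0.2852·0.0000] = 14.4599
Node d (S = 80.94): V_d = e^(−0.05)·[0.7148·0.0000 + 0.2852·0.0000] = 0.0000
Node 0 (S = 90): V_0 = e^(−0.05)·[0.7148·14.4599 + 0.2852·0.0000] = 9.8312

$9.83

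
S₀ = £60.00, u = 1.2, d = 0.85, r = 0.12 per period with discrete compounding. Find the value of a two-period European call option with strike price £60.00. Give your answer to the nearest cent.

Risk-neutral probability p = (1 + 0.12 − 0.85)/(1.2 − 0.85) = 0.2700/0.3500 = 0.7714
Terminal stock prices: S_uu = 86.4, S_ud = 61.2, S_dd = 43.35
Terminal payoffs (S − K): max(26.4, 0) = 26.4, max(1.2, 0) = 1.2, max(-16.65, 0) = 0
Node u (S = 72): V_u = 1/1.12·[0.7714·26.4000 + 0.2286·1.2000] = 18.4286
Node d (S = 51): V_d = 1/1.12·[0.7714·1.2000 + 0.2286·0.0000] = 0.8265
Node 0 (S = 60): V_0 = 1/1.12·[0.7714·18.4286 + 0.2286·0.8265] = 12.8618

£12.86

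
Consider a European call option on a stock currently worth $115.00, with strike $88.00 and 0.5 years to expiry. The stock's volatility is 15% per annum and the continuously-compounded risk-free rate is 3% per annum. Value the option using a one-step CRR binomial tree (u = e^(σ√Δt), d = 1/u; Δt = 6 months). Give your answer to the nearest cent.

CRR parameters: u = e^(σ√Δt) = e^(0.15·√0.5) = 1.1119, d = 1/u = 0.8994
Per-period rate: rΔt = 0.03·0.5 = 0.015, so R = e^0.015 = 1.0151
Risk-neutral probability p = (e^0.015 − 0.8994)/(1.1119 − 0.8994) = 0.1157/0.2125 = 0.5446
Terminal stock prices: S_u = 127.9, S_d = 103.4
Terminal payoffs (S − K): max(39.87, 0) = 39.87, max(15.43, 0) = 15.43
Node 0 (S = 115): V_0 = e^(−0.015)·[0.5446·39.8680 + 0.4554·15.4270] = 28.3101

$28.31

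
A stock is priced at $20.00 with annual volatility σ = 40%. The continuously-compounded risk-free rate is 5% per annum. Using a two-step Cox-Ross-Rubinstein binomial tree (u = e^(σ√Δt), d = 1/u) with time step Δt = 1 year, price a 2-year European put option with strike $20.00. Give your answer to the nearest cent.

$2.87

CRR parameters: u = e^(σ√Δt) = e^(0.4·√1) = 1.4918, d = 1/u = 0.6703
Per-period rate: rΔt = 0.05·1 = 0.05, so R = e^0.05 = 1.0513
Risk-neutral probability p = (e^0.05 − 0.6703)/(1.4918 − 0.6703) = 0.3810/0.8215 = 0.4637
Terminal stock prices: S_uu = 44.51, S_ud = 20, S_dd = 8.987
Terminal payoffs (K − S): max(-24.51, 0) = 0, max(0, 0) = 0, max(11.01, 0) = 11.01
Node u (S = 29.84): V_u = e^(−0.05)·[0.4637·0.0000 + 0.5363·0.0000] = 0.0000
Node d (S = 13.41): V_d = e^(−0.05)·[0.4637·0.0000 + 0.5363·11.0134] = 5.6182
Node 0 (S = 20): V_0 = e^(−0.05)·[0.4637·0.0000 + 0.5363·5.6182] = 2.8660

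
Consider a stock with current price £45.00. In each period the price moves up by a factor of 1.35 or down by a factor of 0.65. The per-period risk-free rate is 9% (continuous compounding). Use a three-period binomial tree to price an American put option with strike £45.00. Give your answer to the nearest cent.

£6.51

Risk-neutral probability p = (e^0.09 − 0.65)/(1.35 − 0.65) = 0.4442/0.7000 = 0.6345
Terminal stock prices: S_uuu = 110.7, S_uud = 53.31, S_udd = 25.67, S_ddd = 12.36
Terminal payoffs (K − S): max(-65.72, 0) = 0, max(-8.308, 0) = 0, max(19.33, 0) = 19.33, max(32.64, 0) = 32.64
Node uu (S = 82.01): continuation = e^(−0.09)·[0.6345·0.0000 + 0.3655·0.0000] = 0.0000; exercise value = 0.0000 ≤ continuation, so V_uu = 0.0000
Node ud (S = 39.49): continuation = e^(−0.09)·[0.6345·0.0000 + 0.3655·19.3331] = 6.4575; exercise value = 5.5125 ≤ continuation, so V_ud = 6.4575
Node dd (S = 19.01): continuation = e^(−0.09)·[0.6345·19.3331 + 0.3655·32.6419] = 22.1144; exercise value = 25.9875 > continuation, so V_dd = 25.9875 (exercise)
Node u (S = 60.75): continuation = e^(−0.09)·[0.6345·0.0000 + 0.3655·6.4575] = 2.1569; exercise value = 0.0000 ≤ continuation, so V_u = 2.1569
Node d (S = 29.25): continuation = e^(−0.09)·[0.6345·6.4575 + 0.3655·25.9875] = 12.4249; exercise value = 15.7500 > continuation, so V_d = 15.7500 (exercise)
Node 0 (S = 45): continuation = e^(−0.09)·[0.6345·2.1569 + 0.3655·15.7500] = 6.5115; exercise value = 0.0000 ≤ continuation, so V_0 = 6.5115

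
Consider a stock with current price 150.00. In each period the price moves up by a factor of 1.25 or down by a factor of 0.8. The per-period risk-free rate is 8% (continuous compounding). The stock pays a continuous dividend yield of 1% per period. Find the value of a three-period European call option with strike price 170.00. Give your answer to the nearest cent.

27.46

Per-period risk-free factor R = e^0.08 = 1.0833; dividend-adjusted growth = e^(0.08−0.01) = 1.0725.
Risk-neutral probability p = (1.0725 − 0.8)/(1.25 − 0.8) = 0.2725/0.4500 = 0.6056
Terminal stock prices: S_uuu = 293, S_uud = 187.5, S_udd = 120, S_ddd = 76.8
Terminal payoffs (S − K): max(123, 0) = 123, max(17.5, 0) = 17.5, max(-50, 0) = 0, max(-93.2, 0) = 0
Node uu (S = 234.4): V_uu = e^(−0.08)·[0.6056·122.9688 + 0.3944·17.5000] = 75.1132
Node ud (S = 150): V_ud = e^(−0.08)·[0.6056·17.5000 + 0.3944·0.0000] = 9.7828
Node dd (S = 96): V_dd = e^(−0.08)·[0.6056·0.0000 + 0.3944·0.0000] = 0.0000
Node u (S = 187.5): V_u = e^(−0.08)·[0.6056·75.1132 + 0.3944·9.7828] = 45.5513
Node d (S = 120): V_d = e^(−0.08)·[0.6056·9.7828 + 0.3944·0.0000] = 5.4687
Node 0 (S = 150): V_0 = e^(−0.08)·[0.6056·45.5513 + 0.3944·5.4687] = 27.4550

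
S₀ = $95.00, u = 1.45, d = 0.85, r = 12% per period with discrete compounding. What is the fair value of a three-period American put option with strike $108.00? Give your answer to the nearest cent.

Risk-neutral probability p = (1 + 0.12 − 0.85)/(1.45 − 0.85) = 0.2700/0.6000 = 0.4500
Terminal stock prices: S_uuu = 289.6, S_uud = 169.8, S_udd = 99.52, S_ddd = 58.34
Terminal payoffs (K − S): max(-181.6, 0) = 0, max(-61.78, 0) = 0, max(8.476, 0) = 8.476, max(49.66, 0) = 49.66
Node uu (S = 199.7): continuation = 1/1.12·[0.4500·0.0000 + 0.5500·0.0000] = 0.0000; exercise value = 0.0000 ≤ continuation, so V_uu = 0.0000
Node ud (S = 117.1): continuation = 1/1.12·[0.4500·0.0000 + 0.5500·8.4756] = 4.1621; exercise value = 0.0000 ≤ continuation, so V_ud = 4.1621
Node dd (S = 68.64): continuation = 1/1.12·[0.4500·8.4756 + 0.5500·49.6581] = 27.7911; exercise value = 39.3625 > continuation, so V_dd = 39.3625 (exercise)
Node u (S = 137.8): continuation = 1/1.12·[0.4500·0.0000 + 0.5500·4.1621] = 2.0439; exercise value = 0.0000 ≤ continuation, so V_u = 2.0439
Node d (S = 80.75): continuation = 1/1.12·[0.4500·4.1621 + 0.5500·39.3625] = 21.0021; exercise value = 27.2500 > continuation, so V_d = 27.2500 (exercise)
Node 0 (S = 95): continuation = 1/1.12·[0.4500·2.0439 + 0.5500·27.2500] = 14.2029; exercise value = 13.0000 ≤ continuation, so V_0 = 14.2029

$14.20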